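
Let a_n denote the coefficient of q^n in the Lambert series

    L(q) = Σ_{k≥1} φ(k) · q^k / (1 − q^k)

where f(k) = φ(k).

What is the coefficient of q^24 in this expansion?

q^24  k|24↦φ(k): 24:8 12:4 8:4 6:2 4:2 3:2 2:1 1:1  a_24=24

a_24 = 24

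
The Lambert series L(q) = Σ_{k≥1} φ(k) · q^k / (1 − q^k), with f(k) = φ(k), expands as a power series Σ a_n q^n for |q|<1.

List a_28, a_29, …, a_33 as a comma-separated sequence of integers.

d|28:{28,14,7,4,2,1}  Σφ=12+6+6+2+1+1=28
[q^29] φ(1)=1,φ(29)=28 ⇒ 29
n=30: 30·1 15·2 10·3 6·5 5·6 3·10 2·15 1·30  φ→[8+8+4+2+4+2+1+1]=30
d|31:{31,1}  Σφ=30+1=31
d|32:{1,2,4,8,16,32}  Σφ=1+1+2+4+8+16=32
d|33:{33,11,3,1}  Σφ=20+10+2+1=33

28, 29, 30, 31, 32, 33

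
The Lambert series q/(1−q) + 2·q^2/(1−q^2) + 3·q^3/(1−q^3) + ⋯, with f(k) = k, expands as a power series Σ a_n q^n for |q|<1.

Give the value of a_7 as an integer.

a_7 = 8

q^7  k|7↦f(k): 7:7 1:1  a_7=8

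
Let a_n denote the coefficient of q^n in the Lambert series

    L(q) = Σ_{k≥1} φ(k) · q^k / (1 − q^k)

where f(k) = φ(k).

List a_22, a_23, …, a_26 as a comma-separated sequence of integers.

n=22: 22·1 11·2 2·11 1·22  φ→[10+10+1+1]=22
q^23  k|23↦φ(k): 23:22 1:1  a_23=23
n=24: 1·24 2·12 3·8 4·6 6·4 8·3 12·2 24·1  φ→[1+1+2+2+2+4+4+8]=24
q^25  k|25↦φ(k): 25:20 5:4 1:1  a_25=25
d|26:{1,2,13,26}  Σφ=1+1+12+12=26

22, 23, 24, 25, 26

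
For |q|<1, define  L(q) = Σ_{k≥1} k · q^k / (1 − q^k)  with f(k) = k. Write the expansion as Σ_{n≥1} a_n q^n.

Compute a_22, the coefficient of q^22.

a_22 = 36

n=22: 22·1 11·2 2·11 1·22  f→[22+11+2+1]=36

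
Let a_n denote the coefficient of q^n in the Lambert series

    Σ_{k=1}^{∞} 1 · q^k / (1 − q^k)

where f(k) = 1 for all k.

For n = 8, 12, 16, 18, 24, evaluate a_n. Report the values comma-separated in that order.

n=8: 8·1 4·2 2·4 1·8  f→[1+1+1+1]=4
n=12: 12·1 6·2 4·3 3·4 2·6 1·12  f→[1+1+1+1+1+1]=6
[q^16] f(16)=1,f(8)=1,f(4)=1,f(2)=1,f(1)=1 ⇒ 5
q^18  k|18↦f(k): 18:1 9:1 6:1 3:1 2:1 1:1  a_18=6
n=24: 1·24 2·12 3·8 4·6 6·4 8·3 12·2 24·1  f→[1+1+1+1+1+1+1+1]=8

4, 6, 5, 6, 8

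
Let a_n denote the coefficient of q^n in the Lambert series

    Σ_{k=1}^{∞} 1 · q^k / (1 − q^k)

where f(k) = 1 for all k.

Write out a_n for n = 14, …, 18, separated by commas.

4, 4, 5, 2, 6

n=14: 1·14 2·7 7·2 14·1  f→[1+1+1+1]=4
q^15  k|15↦f(k): 15:1 5:1 3:1 1:1  a_15=4
[q^16] f(16)=1,f(8)=1,f(4)=1,f(2)=1,f(1)=1 ⇒ 5
n=17: 17·1 1·17  f→[1+1]=2
[q^18] f(1)=1,f(2)=1,f(3)=1,f(6)=1,f(9)=1,f(18)=1 ⇒ 6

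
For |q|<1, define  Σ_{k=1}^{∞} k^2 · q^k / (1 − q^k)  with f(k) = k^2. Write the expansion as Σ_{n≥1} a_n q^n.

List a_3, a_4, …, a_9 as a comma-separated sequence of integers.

10, 21, 26, 50, 50, 85, 91

d|3:{3,1}  Σf=9+1=10
n=4: 4·1 2·2 1·4  f→[16+4+1]=21
q^5  k|5↦f(k): 5:25 1:1  a_5=26
[q^6] f(1)=1,f(2)=4,f(3)=9,f(6)=36 ⇒ 50
q^7  k|7↦f(k): 1:1 7:49  a_7=50
q^8  k|8↦f(k): 8:64 4:16 2:4 1:1  a_8=85
n=9: 9·1 3·3 1·9  f→[81+9+1]=91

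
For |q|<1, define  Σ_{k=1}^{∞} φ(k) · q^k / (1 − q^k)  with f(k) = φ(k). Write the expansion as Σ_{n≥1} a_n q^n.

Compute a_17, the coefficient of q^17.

d|17:{17,1}  Σφ=16+1=17

a_17 = 17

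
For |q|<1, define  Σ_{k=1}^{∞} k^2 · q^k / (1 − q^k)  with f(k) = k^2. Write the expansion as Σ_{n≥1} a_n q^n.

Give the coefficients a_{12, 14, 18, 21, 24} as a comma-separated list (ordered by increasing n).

210, 250, 455, 500, 850

d|12:{12,6,4,3,2,1}  Σf=144+36+16+9+4+1=210
n=14: 1·14 2·7 7·2 14·1  f→[1+4+49+196]=250
[q^18] f(1)=1,f(2)=4,f(3)=9,f(6)=36,f(9)=81,f(18)=324 ⇒ 455
n=21: 21·1 7·3 3·7 1·21  f→[441+49+9+1]=500
d|24:{24,12,8,6,4,3,2,1}  Σf=576+144+64+36+16+9+4+1=850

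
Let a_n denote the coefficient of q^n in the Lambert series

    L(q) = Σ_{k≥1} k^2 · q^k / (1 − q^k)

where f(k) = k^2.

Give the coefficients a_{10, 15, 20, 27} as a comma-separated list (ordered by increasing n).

[q^10] f(10)=100,f(5)=25,f(2)=4,f(1)=1 ⇒ 130
d|15:{15,5,3,1}  Σf=225+25+9+1=260
q^20  k|20↦f(k): 1:1 2:4 4:16 5:25 10:100 20:400  a_20=546
q^27  k|27↦f(k): 27:729 9:81 3:9 1:1  a_27=820

130, 260, 546, 820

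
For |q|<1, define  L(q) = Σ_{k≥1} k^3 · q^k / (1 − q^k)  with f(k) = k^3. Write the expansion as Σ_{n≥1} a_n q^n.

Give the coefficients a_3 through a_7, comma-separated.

28, 73, 126, 252, 344

n=3: 1·3 3·1  f→[1+27]=28
n=4: 4·1 2·2 1·4  f→[64+8+1]=73
q^5  k|5↦f(k): 5:125 1:1  a_5=126
[q^6] f(6)=216,f(3)=27,f(2)=8,f(1)=1 ⇒ 252
d|7:{1,7}  Σf=1+343=344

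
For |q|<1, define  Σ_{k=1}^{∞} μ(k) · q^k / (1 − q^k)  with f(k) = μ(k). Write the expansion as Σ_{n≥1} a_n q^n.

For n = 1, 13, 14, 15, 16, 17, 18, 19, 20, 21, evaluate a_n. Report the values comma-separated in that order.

1, 0, 0, 0, 0, 0, 0, 0, 0, 0

d|1:{1}  Σμ=1=1
n=13: 1·13 13·1  μ→[1+(-1)]=0
d|14:{14,7,2,1}  Σμ=1+(-1)+(-1)+1=0
d|15:{15,5,3,1}  Σμ=1+(-1)+(-1)+1=0
n=16: 1·16 2·8 4·4 8·2 16·1  μ→[1+(-1)+0+0+0]=0
[q^17] μ(1)=1,μ(17)=-1 ⇒ 0
[q^18] μ(18)=0,μ(9)=0,μ(6)=1,μ(3)=-1,μ(2)=-1,μ(1)=1 ⇒ 0
[q^19] μ(1)=1,μ(19)=-1 ⇒ 0
d|20:{20,10,5,4,2,1}  Σμ=0+1+(-1)+0+(-1)+1=0
n=21: 21·1 7·3 3·7 1·21  μ→[1+(-1)+(-1)+1]=0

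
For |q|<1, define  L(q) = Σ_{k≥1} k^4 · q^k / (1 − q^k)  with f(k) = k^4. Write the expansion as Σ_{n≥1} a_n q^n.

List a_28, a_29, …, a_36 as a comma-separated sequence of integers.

[q^28] f(28)=614656,f(14)=38416,f(7)=2401,f(4)=256,f(2)=16,f(1)=1 ⇒ 655746
d|29:{1,29}  Σf=1+707281=707282
[q^30] f(30)=810000,f(15)=50625,f(10)=10000,f(6)=1296,f(5)=625,f(3)=81,f(2)=16,f(1)=1 ⇒ 872644
n=31: 1·31 31·1  f→[1+923521]=923522
[q^32] f(1)=1,f(2)=16,f(4)=256,f(8)=4096,f(16)=65536,f(32)=1048576 ⇒ 1118481
q^33  k|33↦f(k): 33:1185921 11:14641 3:81 1:1  a_33=1200644
n=34: 1·34 2·17 17·2 34·1  f→[1+16+83521+1336336]=1419874
d|35:{35,7,5,1}  Σf=1500625+2401+625+1=1503652
n=36: 1·36 2·18 3·12 4·9 6·6 9·4 12·3 18·2 36·1  f→[1+16+81+256+1296+6561+20736+104976+1679616]=1813539

655746, 707282, 872644, 923522, 1118481, 1200644, 1419874, 1503652, 1813539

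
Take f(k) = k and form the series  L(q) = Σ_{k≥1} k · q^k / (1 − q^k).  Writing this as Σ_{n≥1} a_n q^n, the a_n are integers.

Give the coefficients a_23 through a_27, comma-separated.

24, 60, 31, 42, 40

q^23  k|23↦f(k): 23:23 1:1  a_23=24
[q^24] f(1)=1,f(2)=2,f(3)=3,f(4)=4,f(6)=6,f(8)=8,f(12)=12,f(24)=24 ⇒ 60
n=25: 1·25 5·5 25·1  f→[1+5+25]=31
q^26  k|26↦f(k): 26:26 13:13 2:2 1:1  a_26=42
d|27:{27,9,3,1}  Σf=27+9+3+1=40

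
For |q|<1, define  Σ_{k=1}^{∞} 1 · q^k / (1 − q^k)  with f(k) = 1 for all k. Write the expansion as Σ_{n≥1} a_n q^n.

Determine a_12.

d|12:{1,2,3,4,6,12}  Σf=1+1+1+1+1+1=6

a_12 = 6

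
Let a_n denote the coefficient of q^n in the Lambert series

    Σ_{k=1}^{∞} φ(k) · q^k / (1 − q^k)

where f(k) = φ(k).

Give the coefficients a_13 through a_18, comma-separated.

n=13: 13·1 1·13  φ→[12+1]=13
q^14  k|14↦φ(k): 14:6 7:6 2:1 1:1  a_14=14
[q^15] φ(1)=1,φ(3)=2,φ(5)=4,φ(15)=8 ⇒ 15
[q^16] φ(1)=1,φ(2)=1,φ(4)=2,φ(8)=4,φ(16)=8 ⇒ 16
q^17  k|17↦φ(k): 1:1 17:16  a_17=17
n=18: 18·1 9·2 6·3 3·6 2·9 1·18  φ→[6+6+2+2+1+1]=18

13, 14, 15, 16, 17, 18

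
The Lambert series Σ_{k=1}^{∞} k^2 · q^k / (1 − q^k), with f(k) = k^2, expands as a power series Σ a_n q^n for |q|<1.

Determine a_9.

a_9 = 91

q^9  k|9↦f(k): 1:1 3:9 9:81  a_9=91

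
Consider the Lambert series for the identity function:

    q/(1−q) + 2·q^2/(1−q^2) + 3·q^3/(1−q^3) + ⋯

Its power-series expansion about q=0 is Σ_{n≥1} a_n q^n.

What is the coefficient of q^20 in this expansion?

n=20: 1·20 2·10 4·5 5·4 10·2 20·1  f→[1+2+4+5+10+20]=42

a_20 = 42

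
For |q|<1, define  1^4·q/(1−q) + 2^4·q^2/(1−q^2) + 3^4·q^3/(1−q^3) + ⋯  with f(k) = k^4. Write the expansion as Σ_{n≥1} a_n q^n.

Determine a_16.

a_16 = 69905

n=16: 16·1 8·2 4·4 2·8 1·16  f→[65536+4096+256+16+1]=69905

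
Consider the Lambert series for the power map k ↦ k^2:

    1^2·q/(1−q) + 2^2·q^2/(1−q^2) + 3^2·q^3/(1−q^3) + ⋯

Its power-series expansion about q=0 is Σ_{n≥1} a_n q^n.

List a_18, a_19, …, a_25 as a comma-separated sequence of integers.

[q^18] f(18)=324,f(9)=81,f(6)=36,f(3)=9,f(2)=4,f(1)=1 ⇒ 455
n=19: 19·1 1·19  f→[361+1]=362
q^20  k|20↦f(k): 1:1 2:4 4:16 5:25 10:100 20:400  a_20=546
q^21  k|21↦f(k): 21:441 7:49 3:9 1:1  a_21=500
q^22  k|22↦f(k): 1:1 2:4 11:121 22:484  a_22=610
q^23  k|23↦f(k): 23:529 1:1  a_23=530
d|24:{1,2,3,4,6,8,12,24}  Σf=1+4+9+16+36+64+144+576=850
[q^25] f(25)=625,f(5)=25,f(1)=1 ⇒ 651

455, 362, 546, 500, 610, 530, 850, 651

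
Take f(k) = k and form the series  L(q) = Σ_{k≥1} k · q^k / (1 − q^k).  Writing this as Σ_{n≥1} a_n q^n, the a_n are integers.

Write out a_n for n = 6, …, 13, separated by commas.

[q^6] f(6)=6,f(3)=3,f(2)=2,f(1)=1 ⇒ 12
[q^7] f(7)=7,f(1)=1 ⇒ 8
n=8: 8·1 4·2 2·4 1·8  f→[8+4+2+1]=15
n=9: 1·9 3·3 9·1  f→[1+3+9]=13
d|10:{1,2,5,10}  Σf=1+2+5+10=18
[q^11] f(1)=1,f(11)=11 ⇒ 12
[q^12] f(12)=12,f(6)=6,f(4)=4,f(3)=3,f(2)=2,f(1)=1 ⇒ 28
[q^13] f(1)=1,f(13)=13 ⇒ 14

12, 8, 15, 13, 18, 12, 28, 14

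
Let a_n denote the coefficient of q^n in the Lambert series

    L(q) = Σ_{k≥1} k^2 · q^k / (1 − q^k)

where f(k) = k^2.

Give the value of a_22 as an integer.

[q^22] f(1)=1,f(2)=4,f(11)=121,f(22)=484 ⇒ 610

a_22 = 610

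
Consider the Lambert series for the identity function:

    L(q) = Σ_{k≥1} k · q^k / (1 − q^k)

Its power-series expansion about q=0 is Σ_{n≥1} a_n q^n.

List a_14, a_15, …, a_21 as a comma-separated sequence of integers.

q^14  k|14↦f(k): 1:1 2:2 7:7 14:14  a_14=24
q^15  k|15↦f(k): 15:15 5:5 3:3 1:1  a_15=24
d|16:{1,2,4,8,16}  Σf=1+2+4+8+16=31
[q^17] f(17)=17,f(1)=1 ⇒ 18
[q^18] f(18)=18,f(9)=9,f(6)=6,f(3)=3,f(2)=2,f(1)=1 ⇒ 39
n=19: 1·19 19·1  f→[1+19]=20
q^20  k|20↦f(k): 20:20 10:10 5:5 4:4 2:2 1:1  a_20=42
[q^21] f(21)=21,f(7)=7,f(3)=3,f(1)=1 ⇒ 32

24, 24, 31, 18, 39, 20, 42, 32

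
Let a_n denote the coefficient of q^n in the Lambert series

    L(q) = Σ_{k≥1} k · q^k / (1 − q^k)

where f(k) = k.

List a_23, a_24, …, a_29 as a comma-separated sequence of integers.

[q^23] f(23)=23,f(1)=1 ⇒ 24
n=24: 1·24 2·12 3·8 4·6 6·4 8·3 12·2 24·1  f→[1+2+3+4+6+8+12+24]=60
q^25  k|25↦f(k): 25:25 5:5 1:1  a_25=31
d|26:{26,13,2,1}  Σf=26+13+2+1=42
n=27: 27·1 9·3 3·9 1·27  f→[27+9+3+1]=40
[q^28] f(28)=28,f(14)=14,f(7)=7,f(4)=4,f(2)=2,f(1)=1 ⇒ 56
q^29  k|29↦f(k): 29:29 1:1  a_29=30

24, 60, 31, 42, 40, 56, 30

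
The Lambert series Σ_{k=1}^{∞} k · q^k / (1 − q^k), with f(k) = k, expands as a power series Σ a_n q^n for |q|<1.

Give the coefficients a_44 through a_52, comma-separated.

84, 78, 72, 48, 124, 57, 93, 72, 98

d|44:{1,2,4,11,22,44}  Σf=1+2+4+11+22+44=84
n=45: 1·45 3·15 5·9 9·5 15·3 45·1  f→[1+3+5+9+15+45]=78
[q^46] f(1)=1,f(2)=2,f(23)=23,f(46)=46 ⇒ 72
d|47:{47,1}  Σf=47+1=48
[q^48] f(1)=1,f(2)=2,f(3)=3,f(4)=4,f(6)=6,f(8)=8,f(12)=12,f(16)=16,f(24)=24,f(48)=48 ⇒ 124
[q^49] f(49)=49,f(7)=7,f(1)=1 ⇒ 57
q^50  k|50↦f(k): 1:1 2:2 5:5 10:10 25:25 50:50  a_50=93
n=51: 51·1 17·3 3·17 1·51  f→[51+17+3+1]=72
n=52: 52·1 26·2 13·4 4·13 2·26 1·52  f→[52+26+13+4+2+1]=98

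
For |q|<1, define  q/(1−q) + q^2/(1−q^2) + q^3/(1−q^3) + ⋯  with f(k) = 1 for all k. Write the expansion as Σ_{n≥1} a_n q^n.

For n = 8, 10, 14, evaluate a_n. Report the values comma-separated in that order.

n=8: 1·8 2·4 4·2 8·1  f→[1+1+1+1]=4
d|10:{10,5,2,1}  Σf=1+1+1+1=4
q^14  k|14↦f(k): 14:1 7:1 2:1 1:1  a_14=4

4, 4, 4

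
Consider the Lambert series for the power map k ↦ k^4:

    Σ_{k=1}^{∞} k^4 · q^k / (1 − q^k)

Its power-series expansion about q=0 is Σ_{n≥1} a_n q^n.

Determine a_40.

a_40 = 2734994

d|40:{1,2,4,5,8,10,20,40}  Σf=1+16+256+625+4096+10000+160000+2560000=2734994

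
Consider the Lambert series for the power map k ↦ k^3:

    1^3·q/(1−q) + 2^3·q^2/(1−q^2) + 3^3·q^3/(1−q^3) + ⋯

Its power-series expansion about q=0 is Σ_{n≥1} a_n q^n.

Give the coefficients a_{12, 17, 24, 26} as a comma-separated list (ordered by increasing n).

d|12:{1,2,3,4,6,12}  Σf=1+8+27+64+216+1728=2044
d|17:{17,1}  Σf=4913+1=4914
n=24: 24·1 12·2 8·3 6·4 4·6 3·8 2·12 1·24  f→[13824+1728+512+216+64+27+8+1]=16380
d|26:{26,13,2,1}  Σf=17576+2197+8+1=19782

2044, 4914, 16380, 19782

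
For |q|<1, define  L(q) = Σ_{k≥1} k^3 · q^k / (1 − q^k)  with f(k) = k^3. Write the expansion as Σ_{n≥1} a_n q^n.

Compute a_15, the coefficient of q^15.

d|15:{15,5,3,1}  Σf=3375+125+27+1=3528

a_15 = 3528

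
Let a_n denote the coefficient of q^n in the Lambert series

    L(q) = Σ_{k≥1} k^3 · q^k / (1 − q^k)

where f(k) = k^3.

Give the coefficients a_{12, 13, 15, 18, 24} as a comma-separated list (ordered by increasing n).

[q^12] f(1)=1,f(2)=8,f(3)=27,f(4)=64,f(6)=216,f(12)=1728 ⇒ 2044
q^13  k|13↦f(k): 1:1 13:2197  a_13=2198
n=15: 15·1 5·3 3·5 1·15  f→[3375+125+27+1]=3528
n=18: 1·18 2·9 3·6 6·3 9·2 18·1  f→[1+8+27+216+729+5832]=6813
[q^24] f(24)=13824,f(12)=1728,f(8)=512,f(6)=216,f(4)=64,f(3)=27,f(2)=8,f(1)=1 ⇒ 16380

2044, 2198, 3528, 6813, 16380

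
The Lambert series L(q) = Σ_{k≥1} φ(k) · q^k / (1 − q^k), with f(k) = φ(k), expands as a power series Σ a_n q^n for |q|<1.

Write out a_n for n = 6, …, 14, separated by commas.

n=6: 6·1 3·2 2·3 1·6  φ→[2+2+1+1]=6
q^7  k|7↦φ(k): 7:6 1:1  a_7=7
[q^8] φ(8)=4,φ(4)=2,φ(2)=1,φ(1)=1 ⇒ 8
d|9:{9,3,1}  Σφ=6+2+1=9
d|10:{10,5,2,1}  Σφ=4+4+1+1=10
q^11  k|11↦φ(k): 1:1 11:10  a_11=11
d|12:{1,2,3,4,6,12}  Σφ=1+1+2+2+2+4=12
[q^13] φ(1)=1,φ(13)=12 ⇒ 13
[q^14] φ(14)=6,φ(7)=6,φ(2)=1,φ(1)=1 ⇒ 14

6, 7, 8, 9, 10, 11, 12, 13, 14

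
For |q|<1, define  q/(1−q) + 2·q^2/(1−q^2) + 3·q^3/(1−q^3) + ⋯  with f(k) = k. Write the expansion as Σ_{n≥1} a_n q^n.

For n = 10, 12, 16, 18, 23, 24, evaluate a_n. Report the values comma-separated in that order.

18, 28, 31, 39, 24, 60

q^10  k|10↦f(k): 1:1 2:2 5:5 10:10  a_10=18
d|12:{1,2,3,4,6,12}  Σf=1+2+3+4+6+12=28
n=16: 16·1 8·2 4·4 2·8 1·16  f→[16+8+4+2+1]=31
d|18:{1,2,3,6,9,18}  Σf=1+2+3+6+9+18=39
q^23  k|23↦f(k): 1:1 23:23  a_23=24
d|24:{24,12,8,6,4,3,2,1}  Σf=24+12+8+6+4+3+2+1=60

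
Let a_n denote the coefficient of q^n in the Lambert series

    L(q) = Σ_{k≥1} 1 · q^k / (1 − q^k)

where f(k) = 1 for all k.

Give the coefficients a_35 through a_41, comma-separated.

4, 9, 2, 4, 4, 8, 2

q^35  k|35↦f(k): 35:1 7:1 5:1 1:1  a_35=4
[q^36] f(36)=1,f(18)=1,f(12)=1,f(9)=1,f(6)=1,f(4)=1,f(3)=1,f(2)=1,f(1)=1 ⇒ 9
q^37  k|37↦f(k): 37:1 1:1  a_37=2
[q^38] f(38)=1,f(19)=1,f(2)=1,f(1)=1 ⇒ 4
n=39: 1·39 3·13 13·3 39·1  f→[1+1+1+1]=4
[q^40] f(1)=1,f(2)=1,f(4)=1,f(5)=1,f(8)=1,f(10)=1,f(20)=1,f(40)=1 ⇒ 8
n=41: 41·1 1·41  f→[1+1]=2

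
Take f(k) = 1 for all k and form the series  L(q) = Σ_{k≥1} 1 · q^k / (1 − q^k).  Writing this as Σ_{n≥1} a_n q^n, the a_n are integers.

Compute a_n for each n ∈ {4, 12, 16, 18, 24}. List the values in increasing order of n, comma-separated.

3, 6, 5, 6, 8

n=4: 1·4 2·2 4·1  f→[1+1+1]=3
[q^12] f(12)=1,f(6)=1,f(4)=1,f(3)=1,f(2)=1,f(1)=1 ⇒ 6
q^16  k|16↦f(k): 1:1 2:1 4:1 8:1 16:1  a_16=5
d|18:{1,2,3,6,9,18}  Σf=1+1+1+1+1+1=6
q^24  k|24↦f(k): 24:1 12:1 8:1 6:1 4:1 3:1 2:1 1:1  a_24=8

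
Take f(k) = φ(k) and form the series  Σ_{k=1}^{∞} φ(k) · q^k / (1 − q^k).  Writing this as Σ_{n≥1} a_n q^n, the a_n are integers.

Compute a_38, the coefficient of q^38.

n=38: 38·1 19·2 2·19 1·38  φ→[18+18+1+1]=38

a_38 = 38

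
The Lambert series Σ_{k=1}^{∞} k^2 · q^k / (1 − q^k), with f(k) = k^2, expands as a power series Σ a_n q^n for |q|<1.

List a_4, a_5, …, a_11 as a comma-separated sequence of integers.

21, 26, 50, 50, 85, 91, 130, 122

[q^4] f(4)=16,f(2)=4,f(1)=1 ⇒ 21
[q^5] f(5)=25,f(1)=1 ⇒ 26
d|6:{6,3,2,1}  Σf=36+9+4+1=50
q^7  k|7↦f(k): 1:1 7:49  a_7=50
n=8: 8·1 4·2 2·4 1·8  f→[64+16+4+1]=85
[q^9] f(1)=1,f(3)=9,f(9)=81 ⇒ 91
[q^10] f(1)=1,f(2)=4,f(5)=25,f(10)=100 ⇒ 130
n=11: 11·1 1·11  f→[121+1]=122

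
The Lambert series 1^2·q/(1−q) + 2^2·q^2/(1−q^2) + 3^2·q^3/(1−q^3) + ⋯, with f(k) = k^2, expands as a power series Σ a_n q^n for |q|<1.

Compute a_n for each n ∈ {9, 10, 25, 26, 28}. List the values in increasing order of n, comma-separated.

91, 130, 651, 850, 1050

[q^9] f(9)=81,f(3)=9,f(1)=1 ⇒ 91
q^10  k|10↦f(k): 1:1 2:4 5:25 10:100  a_10=130
q^25  k|25↦f(k): 25:625 5:25 1:1  a_25=651
d|26:{1,2,13,26}  Σf=1+4+169+676=850
n=28: 1·28 2·14 4·7 7·4 14·2 28·1  f→[1+4+16+49+196+784]=1050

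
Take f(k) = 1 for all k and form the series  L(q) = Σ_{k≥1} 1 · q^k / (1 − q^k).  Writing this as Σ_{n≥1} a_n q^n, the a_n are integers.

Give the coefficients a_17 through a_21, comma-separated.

2, 6, 2, 6, 4

q^17  k|17↦f(k): 17:1 1:1  a_17=2
d|18:{1,2,3,6,9,18}  Σf=1+1+1+1+1+1=6
[q^19] f(1)=1,f(19)=1 ⇒ 2
d|20:{1,2,4,5,10,20}  Σf=1+1+1+1+1+1=6
n=21: 21·1 7·3 3·7 1·21  f→[1+1+1+1]=4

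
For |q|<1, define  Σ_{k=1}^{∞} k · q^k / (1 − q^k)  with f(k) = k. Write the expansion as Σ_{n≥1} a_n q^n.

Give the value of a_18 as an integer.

a_18 = 39

q^18  k|18↦f(k): 1:1 2:2 3:3 6:6 9:9 18:18  a_18=39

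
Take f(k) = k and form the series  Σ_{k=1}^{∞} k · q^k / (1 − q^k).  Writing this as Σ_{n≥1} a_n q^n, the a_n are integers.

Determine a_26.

q^26  k|26↦f(k): 26:26 13:13 2:2 1:1  a_26=42

a_26 = 42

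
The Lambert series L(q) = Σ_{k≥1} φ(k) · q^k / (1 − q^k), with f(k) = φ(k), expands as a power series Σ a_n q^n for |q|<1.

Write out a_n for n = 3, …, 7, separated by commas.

d|3:{3,1}  Σφ=2+1=3
d|4:{1,2,4}  Σφ=1+1+2=4
q^5  k|5↦φ(k): 1:1 5:4  a_5=5
d|6:{6,3,2,1}  Σφ=2+2+1+1=6
n=7: 1·7 7·1  φ→[1+6]=7

3, 4, 5, 6, 7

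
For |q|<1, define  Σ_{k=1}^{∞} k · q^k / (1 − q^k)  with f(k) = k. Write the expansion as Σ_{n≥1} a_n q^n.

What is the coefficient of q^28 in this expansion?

a_28 = 56

q^28  k|28↦f(k): 28:28 14:14 7:7 4:4 2:2 1:1  a_28=56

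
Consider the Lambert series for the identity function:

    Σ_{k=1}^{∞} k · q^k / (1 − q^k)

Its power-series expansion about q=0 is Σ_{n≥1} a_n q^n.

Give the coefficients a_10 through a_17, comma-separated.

18, 12, 28, 14, 24, 24, 31, 18

q^10  k|10↦f(k): 1:1 2:2 5:5 10:10  a_10=18
n=11: 1·11 11·1  f→[1+11]=12
d|12:{1,2,3,4,6,12}  Σf=1+2+3+4+6+12=28
[q^13] f(13)=13,f(1)=1 ⇒ 14
q^14  k|14↦f(k): 1:1 2:2 7:7 14:14  a_14=24
q^15  k|15↦f(k): 15:15 5:5 3:3 1:1  a_15=24
[q^16] f(1)=1,f(2)=2,f(4)=4,f(8)=8,f(16)=16 ⇒ 31
q^17  k|17↦f(k): 1:1 17:17  a_17=18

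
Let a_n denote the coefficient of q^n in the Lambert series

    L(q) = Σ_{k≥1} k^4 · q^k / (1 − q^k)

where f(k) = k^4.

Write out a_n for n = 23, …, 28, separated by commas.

279842, 358258, 391251, 485554, 538084, 655746

d|23:{23,1}  Σf=279841+1=279842
d|24:{1,2,3,4,6,8,12,24}  Σf=1+16+81+256+1296+4096+20736+331776=358258
[q^25] f(25)=390625,f(5)=625,f(1)=1 ⇒ 391251
[q^26] f(1)=1,f(2)=16,f(13)=28561,f(26)=456976 ⇒ 485554
n=27: 1·27 3·9 9·3 27·1  f→[1+81+6561+531441]=538084
n=28: 1·28 2·14 4·7 7·4 14·2 28·1  f→[1+16+256+2401+38416+614656]=655746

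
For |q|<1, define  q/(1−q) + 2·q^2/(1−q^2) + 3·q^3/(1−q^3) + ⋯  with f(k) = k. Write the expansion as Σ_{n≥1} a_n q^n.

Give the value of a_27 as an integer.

a_27 = 40

n=27: 27·1 9·3 3·9 1·27  f→[27+9+3+1]=40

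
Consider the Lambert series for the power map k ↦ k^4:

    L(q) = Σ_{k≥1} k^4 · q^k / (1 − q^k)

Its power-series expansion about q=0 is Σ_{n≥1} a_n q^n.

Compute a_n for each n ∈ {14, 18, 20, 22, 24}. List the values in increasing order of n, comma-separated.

40834, 112931, 170898, 248914, 358258

d|14:{1,2,7,14}  Σf=1+16+2401+38416=40834
n=18: 1·18 2·9 3·6 6·3 9·2 18·1  f→[1+16+81+1296+6561+104976]=112931
d|20:{1,2,4,5,10,20}  Σf=1+16+256+625+10000+160000=170898
d|22:{22,11,2,1}  Σf=234256+14641+16+1=248914
n=24: 24·1 12·2 8·3 6·4 4·6 3·8 2·12 1·24  f→[331776+20736+4096+1296+256+81+16+1]=358258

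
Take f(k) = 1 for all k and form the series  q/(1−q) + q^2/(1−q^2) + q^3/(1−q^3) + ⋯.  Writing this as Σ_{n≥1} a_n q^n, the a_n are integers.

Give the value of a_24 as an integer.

q^24  k|24↦f(k): 24:1 12:1 8:1 6:1 4:1 3:1 2:1 1:1  a_24=8

a_24 = 8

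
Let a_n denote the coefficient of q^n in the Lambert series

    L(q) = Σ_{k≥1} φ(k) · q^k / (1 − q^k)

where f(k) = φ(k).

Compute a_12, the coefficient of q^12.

q^12  k|12↦φ(k): 1:1 2:1 3:2 4:2 6:2 12:4  a_12=12

a_12 = 12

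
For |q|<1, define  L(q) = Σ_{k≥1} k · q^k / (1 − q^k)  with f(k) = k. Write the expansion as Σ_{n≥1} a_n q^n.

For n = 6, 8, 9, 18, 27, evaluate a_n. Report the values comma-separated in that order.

d|6:{1,2,3,6}  Σf=1+2+3+6=12
d|8:{1,2,4,8}  Σf=1+2+4+8=15
q^9  k|9↦f(k): 9:9 3:3 1:1  a_9=13
[q^18] f(1)=1,f(2)=2,f(3)=3,f(6)=6,f(9)=9,f(18)=18 ⇒ 39
d|27:{1,3,9,27}  Σf=1+3+9+27=40

12, 15, 13, 39, 40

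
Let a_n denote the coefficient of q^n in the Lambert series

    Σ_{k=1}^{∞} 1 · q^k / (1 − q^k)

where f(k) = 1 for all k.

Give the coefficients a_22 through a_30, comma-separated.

4, 2, 8, 3, 4, 4, 6, 2, 8

[q^22] f(22)=1,f(11)=1,f(2)=1,f(1)=1 ⇒ 4
n=23: 1·23 23·1  f→[1+1]=2
n=24: 24·1 12·2 8·3 6·4 4·6 3·8 2·12 1·24  f→[1+1+1+1+1+1+1+1]=8
[q^25] f(25)=1,f(5)=1,f(1)=1 ⇒ 3
[q^26] f(1)=1,f(2)=1,f(13)=1,f(26)=1 ⇒ 4
[q^27] f(27)=1,f(9)=1,f(3)=1,f(1)=1 ⇒ 4
[q^28] f(28)=1,f(14)=1,f(7)=1,f(4)=1,f(2)=1,f(1)=1 ⇒ 6
n=29: 1·29 29·1  f→[1+1]=2
[q^30] f(1)=1,f(2)=1,f(3)=1,f(5)=1,f(6)=1,f(10)=1,f(15)=1,f(30)=1 ⇒ 8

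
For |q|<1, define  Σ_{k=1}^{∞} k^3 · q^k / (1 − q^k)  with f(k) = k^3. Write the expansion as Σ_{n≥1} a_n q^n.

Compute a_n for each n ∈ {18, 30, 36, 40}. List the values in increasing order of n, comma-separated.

[q^18] f(18)=5832,f(9)=729,f(6)=216,f(3)=27,f(2)=8,f(1)=1 ⇒ 6813
[q^30] f(1)=1,f(2)=8,f(3)=27,f(5)=125,f(6)=216,f(10)=1000,f(15)=3375,f(30)=27000 ⇒ 31752
[q^36] f(36)=46656,f(18)=5832,f(12)=1728,f(9)=729,f(6)=216,f(4)=64,f(3)=27,f(2)=8,f(1)=1 ⇒ 55261
[q^40] f(1)=1,f(2)=8,f(4)=64,f(5)=125,f(8)=512,f(10)=1000,f(20)=8000,f(40)=64000 ⇒ 73710

6813, 31752, 55261, 73710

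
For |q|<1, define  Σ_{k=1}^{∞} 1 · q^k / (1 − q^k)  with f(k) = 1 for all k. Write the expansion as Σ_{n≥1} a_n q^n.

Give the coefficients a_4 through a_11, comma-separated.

3, 2, 4, 2, 4, 3, 4, 2

d|4:{1,2,4}  Σf=1+1+1=3
n=5: 5·1 1·5  f→[1+1]=2
q^6  k|6↦f(k): 1:1 2:1 3:1 6:1  a_6=4
n=7: 7·1 1·7  f→[1+1]=2
[q^8] f(8)=1,f(4)=1,f(2)=1,f(1)=1 ⇒ 4
n=9: 1·9 3·3 9·1  f→[1+1+1]=3
d|10:{10,5,2,1}  Σf=1+1+1+1=4
n=11: 1·11 11·1  f→[1+1]=2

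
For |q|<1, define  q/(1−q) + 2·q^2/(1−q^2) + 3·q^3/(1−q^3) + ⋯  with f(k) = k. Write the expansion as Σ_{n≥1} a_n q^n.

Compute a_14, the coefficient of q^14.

a_14 = 24

n=14: 14·1 7·2 2·7 1·14  f→[14+7+2+1]=24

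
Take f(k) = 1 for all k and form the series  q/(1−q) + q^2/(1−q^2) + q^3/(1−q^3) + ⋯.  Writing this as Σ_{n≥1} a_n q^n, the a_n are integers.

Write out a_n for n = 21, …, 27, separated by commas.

4, 4, 2, 8, 3, 4, 4

d|21:{21,7,3,1}  Σf=1+1+1+1=4
[q^22] f(22)=1,f(11)=1,f(2)=1,f(1)=1 ⇒ 4
[q^23] f(1)=1,f(23)=1 ⇒ 2
d|24:{1,2,3,4,6,8,12,24}  Σf=1+1+1+1+1+1+1+1=8
d|25:{25,5,1}  Σf=1+1+1=3
d|26:{1,2,13,26}  Σf=1+1+1+1=4
n=27: 1·27 3·9 9·3 27·1  f→[1+1+1+1]=4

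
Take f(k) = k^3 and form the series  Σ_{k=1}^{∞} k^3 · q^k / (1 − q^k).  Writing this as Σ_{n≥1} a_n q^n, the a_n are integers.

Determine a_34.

d|34:{34,17,2,1}  Σf=39304+4913+8+1=44226

a_34 = 44226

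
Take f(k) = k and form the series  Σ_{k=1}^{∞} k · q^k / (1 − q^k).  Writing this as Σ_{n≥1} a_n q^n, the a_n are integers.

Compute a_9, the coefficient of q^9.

a_9 = 13

q^9  k|9↦f(k): 1:1 3:3 9:9  a_9=13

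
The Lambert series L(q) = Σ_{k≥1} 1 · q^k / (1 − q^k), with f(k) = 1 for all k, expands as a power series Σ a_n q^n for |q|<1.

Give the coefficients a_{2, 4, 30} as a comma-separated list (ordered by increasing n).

q^2  k|2↦f(k): 1:1 2:1  a_2=2
n=4: 1·4 2·2 4·1  f→[1+1+1]=3
q^30  k|30↦f(k): 1:1 2:1 3:1 5:1 6:1 10:1 15:1 30:1  a_30=8

2, 3, 8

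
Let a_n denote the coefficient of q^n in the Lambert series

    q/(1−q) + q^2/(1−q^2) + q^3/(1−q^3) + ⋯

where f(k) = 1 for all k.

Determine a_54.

n=54: 54·1 27·2 18·3 9·6 6·9 3·18 2·27 1·54  f→[1+1+1+1+1+1+1+1]=8

a_54 = 8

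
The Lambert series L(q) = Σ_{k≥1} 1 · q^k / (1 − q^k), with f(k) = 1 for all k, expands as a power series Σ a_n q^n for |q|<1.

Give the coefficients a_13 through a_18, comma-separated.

2, 4, 4, 5, 2, 6

n=13: 13·1 1·13  f→[1+1]=2
n=14: 14·1 7·2 2·7 1·14  f→[1+1+1+1]=4
q^15  k|15↦f(k): 15:1 5:1 3:1 1:1  a_15=4
d|16:{1,2,4,8,16}  Σf=1+1+1+1+1=5
n=17: 1·17 17·1  f→[1+1]=2
[q^18] f(18)=1,f(9)=1,f(6)=1,f(3)=1,f(2)=1,f(1)=1 ⇒ 6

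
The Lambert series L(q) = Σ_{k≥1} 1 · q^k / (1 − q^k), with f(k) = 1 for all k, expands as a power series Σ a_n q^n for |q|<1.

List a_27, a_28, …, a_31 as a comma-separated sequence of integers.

d|27:{27,9,3,1}  Σf=1+1+1+1=4
q^28  k|28↦f(k): 1:1 2:1 4:1 7:1 14:1 28:1  a_28=6
[q^29] f(1)=1,f(29)=1 ⇒ 2
q^30  k|30↦f(k): 30:1 15:1 10:1 6:1 5:1 3:1 2:1 1:1  a_30=8
n=31: 31·1 1·31  f→[1+1]=2

4, 6, 2, 8, 2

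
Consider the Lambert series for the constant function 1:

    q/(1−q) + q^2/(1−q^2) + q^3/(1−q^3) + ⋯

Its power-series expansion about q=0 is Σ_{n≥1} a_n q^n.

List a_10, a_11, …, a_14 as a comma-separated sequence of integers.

d|10:{10,5,2,1}  Σf=1+1+1+1=4
n=11: 11·1 1·11  f→[1+1]=2
q^12  k|12↦f(k): 1:1 2:1 3:1 4:1 6:1 12:1  a_12=6
d|13:{13,1}  Σf=1+1=2
d|14:{14,7,2,1}  Σf=1+1+1+1=4

4, 2, 6, 2, 4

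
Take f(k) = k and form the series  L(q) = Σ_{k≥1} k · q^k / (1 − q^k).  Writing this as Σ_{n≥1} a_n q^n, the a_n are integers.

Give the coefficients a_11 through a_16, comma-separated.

d|11:{1,11}  Σf=1+11=12
n=12: 1·12 2·6 3·4 4·3 6·2 12·1  f→[1+2+3+4+6+12]=28
q^13  k|13↦f(k): 1:1 13:13  a_13=14
[q^14] f(14)=14,f(7)=7,f(2)=2,f(1)=1 ⇒ 24
n=15: 1·15 3·5 5·3 15·1  f→[1+3+5+15]=24
[q^16] f(16)=16,f(8)=8,f(4)=4,f(2)=2,f(1)=1 ⇒ 31

12, 28, 14, 24, 24, 31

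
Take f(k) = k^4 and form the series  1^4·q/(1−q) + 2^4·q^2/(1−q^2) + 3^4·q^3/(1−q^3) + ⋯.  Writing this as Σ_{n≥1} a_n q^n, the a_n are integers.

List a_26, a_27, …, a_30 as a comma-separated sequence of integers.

485554, 538084, 655746, 707282, 872644

[q^26] f(1)=1,f(2)=16,f(13)=28561,f(26)=456976 ⇒ 485554
[q^27] f(27)=531441,f(9)=6561,f(3)=81,f(1)=1 ⇒ 538084
[q^28] f(1)=1,f(2)=16,f(4)=256,f(7)=2401,f(14)=38416,f(28)=614656 ⇒ 655746
q^29  k|29↦f(k): 29:707281 1:1  a_29=707282
d|30:{30,15,10,6,5,3,2,1}  Σf=810000+50625+10000+1296+625+81+16+1=872644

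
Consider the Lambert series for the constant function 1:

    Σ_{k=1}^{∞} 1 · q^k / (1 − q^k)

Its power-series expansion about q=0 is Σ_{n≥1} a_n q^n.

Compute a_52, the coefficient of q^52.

a_52 = 6

q^52  k|52↦f(k): 1:1 2:1 4:1 13:1 26:1 52:1  a_52=6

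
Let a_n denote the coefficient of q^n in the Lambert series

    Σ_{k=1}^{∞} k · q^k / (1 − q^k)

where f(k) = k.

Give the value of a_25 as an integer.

[q^25] f(1)=1,f(5)=5,f(25)=25 ⇒ 31

a_25 = 31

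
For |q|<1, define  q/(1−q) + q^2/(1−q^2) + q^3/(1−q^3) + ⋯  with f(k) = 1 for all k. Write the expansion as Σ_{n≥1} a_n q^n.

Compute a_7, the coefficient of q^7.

a_7 = 2

[q^7] f(1)=1,f(7)=1 ⇒ 2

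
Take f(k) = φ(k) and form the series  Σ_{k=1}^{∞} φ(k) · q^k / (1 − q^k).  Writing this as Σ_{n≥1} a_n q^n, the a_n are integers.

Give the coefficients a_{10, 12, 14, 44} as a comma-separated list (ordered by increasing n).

q^10  k|10↦φ(k): 10:4 5:4 2:1 1:1  a_10=10
[q^12] φ(12)=4,φ(6)=2,φ(4)=2,φ(3)=2,φ(2)=1,φ(1)=1 ⇒ 12
q^14  k|14↦φ(k): 1:1 2:1 7:6 14:6  a_14=14
[q^44] φ(1)=1,φ(2)=1,φ(4)=2,φ(11)=10,φ(22)=10,φ(44)=20 ⇒ 44

10, 12, 14, 44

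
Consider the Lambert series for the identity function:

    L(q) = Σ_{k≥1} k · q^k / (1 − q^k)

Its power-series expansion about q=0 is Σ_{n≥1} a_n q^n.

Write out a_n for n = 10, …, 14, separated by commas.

n=10: 10·1 5·2 2·5 1·10  f→[10+5+2+1]=18
d|11:{1,11}  Σf=1+11=12
q^12  k|12↦f(k): 1:1 2:2 3:3 4:4 6:6 12:12  a_12=28
[q^13] f(1)=1,f(13)=13 ⇒ 14
q^14  k|14↦f(k): 14:14 7:7 2:2 1:1  a_14=24

18, 12, 28, 14, 24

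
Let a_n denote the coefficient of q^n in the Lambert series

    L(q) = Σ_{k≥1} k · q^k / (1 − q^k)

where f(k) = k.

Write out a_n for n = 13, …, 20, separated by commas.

q^13  k|13↦f(k): 13:13 1:1  a_13=14
q^14  k|14↦f(k): 14:14 7:7 2:2 1:1  a_14=24
q^15  k|15↦f(k): 1:1 3:3 5:5 15:15  a_15=24
q^16  k|16↦f(k): 16:16 8:8 4:4 2:2 1:1  a_16=31
n=17: 17·1 1·17  f→[17+1]=18
n=18: 1·18 2·9 3·6 6·3 9·2 18·1  f→[1+2+3+6+9+18]=39
n=19: 19·1 1·19  f→[19+1]=20
[q^20] f(1)=1,f(2)=2,f(4)=4,f(5)=5,f(10)=10,f(20)=20 ⇒ 42

14, 24, 24, 31, 18, 39, 20, 42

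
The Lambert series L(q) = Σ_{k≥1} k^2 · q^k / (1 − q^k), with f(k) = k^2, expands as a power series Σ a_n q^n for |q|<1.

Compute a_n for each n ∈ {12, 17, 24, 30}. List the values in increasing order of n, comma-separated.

[q^12] f(12)=144,f(6)=36,f(4)=16,f(3)=9,f(2)=4,f(1)=1 ⇒ 210
n=17: 17·1 1·17  f→[289+1]=290
n=24: 24·1 12·2 8·3 6·4 4·6 3·8 2·12 1·24  f→[576+144+64+36+16+9+4+1]=850
d|30:{30,15,10,6,5,3,2,1}  Σf=900+225+100+36+25+9+4+1=1300

210, 290, 850, 1300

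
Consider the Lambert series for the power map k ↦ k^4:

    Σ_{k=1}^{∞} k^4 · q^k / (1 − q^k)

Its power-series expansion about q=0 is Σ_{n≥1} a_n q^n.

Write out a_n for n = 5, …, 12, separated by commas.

626, 1394, 2402, 4369, 6643, 10642, 14642, 22386

[q^5] f(5)=625,f(1)=1 ⇒ 626
n=6: 6·1 3·2 2·3 1·6  f→[1296+81+16+1]=1394
[q^7] f(1)=1,f(7)=2401 ⇒ 2402
q^8  k|8↦f(k): 8:4096 4:256 2:16 1:1  a_8=4369
q^9  k|9↦f(k): 9:6561 3:81 1:1  a_9=6643
q^10  k|10↦f(k): 1:1 2:16 5:625 10:10000  a_10=10642
[q^11] f(1)=1,f(11)=14641 ⇒ 14642
[q^12] f(12)=20736,f(6)=1296,f(4)=256,f(3)=81,f(2)=16,f(1)=1 ⇒ 22386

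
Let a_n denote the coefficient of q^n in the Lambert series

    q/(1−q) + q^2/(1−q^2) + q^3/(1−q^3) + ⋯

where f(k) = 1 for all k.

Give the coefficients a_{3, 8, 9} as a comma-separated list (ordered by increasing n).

2, 4, 3

d|3:{1,3}  Σf=1+1=2
n=8: 1·8 2·4 4·2 8·1  f→[1+1+1+1]=4
[q^9] f(1)=1,f(3)=1,f(9)=1 ⇒ 3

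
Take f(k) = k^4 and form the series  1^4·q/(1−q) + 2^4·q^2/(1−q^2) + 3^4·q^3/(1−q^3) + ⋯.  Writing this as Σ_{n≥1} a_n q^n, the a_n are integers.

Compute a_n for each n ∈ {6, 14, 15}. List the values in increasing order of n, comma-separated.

1394, 40834, 51332

q^6  k|6↦f(k): 6:1296 3:81 2:16 1:1  a_6=1394
n=14: 14·1 7·2 2·7 1·14  f→[38416+2401+16+1]=40834
[q^15] f(1)=1,f(3)=81,f(5)=625,f(15)=50625 ⇒ 51332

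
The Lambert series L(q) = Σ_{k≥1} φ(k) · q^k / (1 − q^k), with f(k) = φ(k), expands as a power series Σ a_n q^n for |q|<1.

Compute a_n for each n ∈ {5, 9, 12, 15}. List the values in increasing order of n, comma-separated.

[q^5] φ(5)=4,φ(1)=1 ⇒ 5
q^9  k|9↦φ(k): 1:1 3:2 9:6  a_9=9
n=12: 1·12 2·6 3·4 4·3 6·2 12·1  φ→[1+1+2+2+2+4]=12
[q^15] φ(15)=8,φ(5)=4,φ(3)=2,φ(1)=1 ⇒ 15

5, 9, 12, 15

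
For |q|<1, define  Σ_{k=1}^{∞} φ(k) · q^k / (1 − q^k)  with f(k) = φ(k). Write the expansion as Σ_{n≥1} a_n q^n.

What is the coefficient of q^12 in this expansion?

q^12  k|12↦φ(k): 12:4 6:2 4:2 3:2 2:1 1:1  a_12=12

a_12 = 12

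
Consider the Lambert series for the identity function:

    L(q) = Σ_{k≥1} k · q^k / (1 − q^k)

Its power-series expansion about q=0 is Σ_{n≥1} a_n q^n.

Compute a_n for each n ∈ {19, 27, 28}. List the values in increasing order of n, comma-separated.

20, 40, 56

d|19:{1,19}  Σf=1+19=20
n=27: 1·27 3·9 9·3 27·1  f→[1+3+9+27]=40
[q^28] f(1)=1,f(2)=2,f(4)=4,f(7)=7,f(14)=14,f(28)=28 ⇒ 56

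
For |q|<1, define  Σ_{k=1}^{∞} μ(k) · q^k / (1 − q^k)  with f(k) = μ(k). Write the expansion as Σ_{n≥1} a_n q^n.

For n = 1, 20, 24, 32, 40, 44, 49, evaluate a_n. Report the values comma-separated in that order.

1, 0, 0, 0, 0, 0, 0

[q^1] μ(1)=1 ⇒ 1
n=20: 1·20 2·10 4·5 5·4 10·2 20·1  μ→[1+(-1)+0+(-1)+1+0]=0
q^24  k|24↦μ(k): 24:0 12:0 8:0 6:1 4:0 3:-1 2:-1 1:1  a_24=0
[q^32] μ(32)=0,μ(16)=0,μ(8)=0,μ(4)=0,μ(2)=-1,μ(1)=1 ⇒ 0
d|40:{1,2,4,5,8,10,20,40}  Σμ=1+(-1)+0+(-1)+0+1+0+0=0
q^44  k|44↦μ(k): 1:1 2:-1 4:0 11:-1 22:1 44:0  a_44=0
[q^49] μ(49)=0,μ(7)=-1,μ(1)=1 ⇒ 0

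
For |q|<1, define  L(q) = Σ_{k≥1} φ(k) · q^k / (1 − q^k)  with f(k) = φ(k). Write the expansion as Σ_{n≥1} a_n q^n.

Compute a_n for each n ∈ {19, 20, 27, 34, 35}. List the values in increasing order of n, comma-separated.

n=19: 1·19 19·1  φ→[1+18]=19
[q^20] φ(20)=8,φ(10)=4,φ(5)=4,φ(4)=2,φ(2)=1,φ(1)=1 ⇒ 20
n=27: 1·27 3·9 9·3 27·1  φ→[1+2+6+18]=27
n=34: 34·1 17·2 2·17 1·34  φ→[16+16+1+1]=34
d|35:{1,5,7,35}  Σφ=1+4+6+24=35

19, 20, 27, 34, 35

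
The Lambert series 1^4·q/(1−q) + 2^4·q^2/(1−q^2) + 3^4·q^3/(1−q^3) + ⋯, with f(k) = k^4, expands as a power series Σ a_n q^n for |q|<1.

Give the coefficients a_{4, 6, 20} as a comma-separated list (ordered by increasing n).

q^4  k|4↦f(k): 1:1 2:16 4:256  a_4=273
[q^6] f(1)=1,f(2)=16,f(3)=81,f(6)=1296 ⇒ 1394
q^20  k|20↦f(k): 20:160000 10:10000 5:625 4:256 2:16 1:1  a_20=170898

273, 1394, 170898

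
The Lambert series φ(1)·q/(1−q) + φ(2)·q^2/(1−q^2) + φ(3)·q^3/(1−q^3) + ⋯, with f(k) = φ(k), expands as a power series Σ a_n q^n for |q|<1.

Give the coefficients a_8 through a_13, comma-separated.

[q^8] φ(8)=4,φ(4)=2,φ(2)=1,φ(1)=1 ⇒ 8
d|9:{9,3,1}  Σφ=6+2+1=9
q^10  k|10↦φ(k): 10:4 5:4 2:1 1:1  a_10=10
d|11:{1,11}  Σφ=1+10=11
d|12:{1,2,3,4,6,12}  Σφ=1+1+2+2+2+4=12
[q^13] φ(13)=12,φ(1)=1 ⇒ 13

8, 9, 10, 11, 12, 13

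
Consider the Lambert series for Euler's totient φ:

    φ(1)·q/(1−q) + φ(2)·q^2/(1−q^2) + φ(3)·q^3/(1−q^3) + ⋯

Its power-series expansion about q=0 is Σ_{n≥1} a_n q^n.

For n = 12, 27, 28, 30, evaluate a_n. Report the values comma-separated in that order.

d|12:{1,2,3,4,6,12}  Σφ=1+1+2+2+2+4=12
n=27: 27·1 9·3 3·9 1·27  φ→[18+6+2+1]=27
[q^28] φ(1)=1,φ(2)=1,φ(4)=2,φ(7)=6,φ(14)=6,φ(28)=12 ⇒ 28
[q^30] φ(1)=1,φ(2)=1,φ(3)=2,φ(5)=4,φ(6)=2,φ(10)=4,φ(15)=8,φ(30)=8 ⇒ 30

12, 27, 28, 30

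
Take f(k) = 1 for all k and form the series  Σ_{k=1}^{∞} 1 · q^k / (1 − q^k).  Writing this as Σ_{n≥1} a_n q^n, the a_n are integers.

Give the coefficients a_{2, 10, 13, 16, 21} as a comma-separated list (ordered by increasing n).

n=2: 1·2 2·1  f→[1+1]=2
d|10:{10,5,2,1}  Σf=1+1+1+1=4
d|13:{1,13}  Σf=1+1=2
d|16:{1,2,4,8,16}  Σf=1+1+1+1+1=5
[q^21] f(21)=1,f(7)=1,f(3)=1,f(1)=1 ⇒ 4

2, 4, 2, 5, 4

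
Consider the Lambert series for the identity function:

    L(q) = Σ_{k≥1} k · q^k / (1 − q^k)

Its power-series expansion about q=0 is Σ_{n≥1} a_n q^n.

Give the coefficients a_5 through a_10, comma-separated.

6, 12, 8, 15, 13, 18

d|5:{5,1}  Σf=5+1=6
q^6  k|6↦f(k): 1:1 2:2 3:3 6:6  a_6=12
d|7:{1,7}  Σf=1+7=8
n=8: 8·1 4·2 2·4 1·8  f→[8+4+2+1]=15
[q^9] f(9)=9,f(3)=3,f(1)=1 ⇒ 13
q^10  k|10↦f(k): 10:10 5:5 2:2 1:1  a_10=18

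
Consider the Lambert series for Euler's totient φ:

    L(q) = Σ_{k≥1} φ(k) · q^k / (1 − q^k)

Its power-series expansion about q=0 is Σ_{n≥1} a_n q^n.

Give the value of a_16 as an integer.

n=16: 16·1 8·2 4·4 2·8 1·16  φ→[8+4+2+1+1]=16

a_16 = 16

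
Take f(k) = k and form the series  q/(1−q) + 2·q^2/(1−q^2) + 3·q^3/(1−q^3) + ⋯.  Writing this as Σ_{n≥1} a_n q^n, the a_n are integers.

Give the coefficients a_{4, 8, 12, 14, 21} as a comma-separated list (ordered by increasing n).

[q^4] f(1)=1,f(2)=2,f(4)=4 ⇒ 7
[q^8] f(8)=8,f(4)=4,f(2)=2,f(1)=1 ⇒ 15
q^12  k|12↦f(k): 1:1 2:2 3:3 4:4 6:6 12:12  a_12=28
d|14:{1,2,7,14}  Σf=1+2+7+14=24
n=21: 21·1 7·3 3·7 1·21  f→[21+7+3+1]=32

7, 15, 28, 24, 32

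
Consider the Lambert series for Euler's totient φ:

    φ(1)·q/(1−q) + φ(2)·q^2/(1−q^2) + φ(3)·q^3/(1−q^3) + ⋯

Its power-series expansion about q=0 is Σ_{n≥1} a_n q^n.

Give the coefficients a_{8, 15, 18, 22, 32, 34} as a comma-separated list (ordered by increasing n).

q^8  k|8↦φ(k): 8:4 4:2 2:1 1:1  a_8=8
d|15:{1,3,5,15}  Σφ=1+2+4+8=15
d|18:{1,2,3,6,9,18}  Σφ=1+1+2+2+6+6=18
[q^22] φ(22)=10,φ(11)=10,φ(2)=1,φ(1)=1 ⇒ 22
n=32: 1·32 2·16 4·8 8·4 16·2 32·1  φ→[1+1+2+4+8+16]=32
[q^34] φ(1)=1,φ(2)=1,φ(17)=16,φ(34)=16 ⇒ 34

8, 15, 18, 22, 32, 34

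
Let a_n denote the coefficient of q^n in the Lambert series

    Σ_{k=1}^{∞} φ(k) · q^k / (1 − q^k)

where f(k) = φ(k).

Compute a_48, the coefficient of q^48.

d|48:{48,24,16,12,8,6,4,3,2,1}  Σφ=16+8+8+4+4+2+2+2+1+1=48

a_48 = 48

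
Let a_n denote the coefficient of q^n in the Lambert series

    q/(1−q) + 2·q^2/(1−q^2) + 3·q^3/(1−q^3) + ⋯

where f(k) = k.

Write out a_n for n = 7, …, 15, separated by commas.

8, 15, 13, 18, 12, 28, 14, 24, 24

d|7:{7,1}  Σf=7+1=8
[q^8] f(1)=1,f(2)=2,f(4)=4,f(8)=8 ⇒ 15
[q^9] f(9)=9,f(3)=3,f(1)=1 ⇒ 13
q^10  k|10↦f(k): 1:1 2:2 5:5 10:10  a_10=18
[q^11] f(1)=1,f(11)=11 ⇒ 12
[q^12] f(12)=12,f(6)=6,f(4)=4,f(3)=3,f(2)=2,f(1)=1 ⇒ 28
[q^13] f(1)=1,f(13)=13 ⇒ 14
n=14: 1·14 2·7 7·2 14·1  f→[1+2+7+14]=24
n=15: 15·1 5·3 3·5 1·15  f→[15+5+3+1]=24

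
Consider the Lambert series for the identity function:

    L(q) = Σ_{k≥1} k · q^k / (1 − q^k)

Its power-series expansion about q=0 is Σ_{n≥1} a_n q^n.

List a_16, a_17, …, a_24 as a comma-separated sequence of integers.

31, 18, 39, 20, 42, 32, 36, 24, 60

[q^16] f(1)=1,f(2)=2,f(4)=4,f(8)=8,f(16)=16 ⇒ 31
[q^17] f(1)=1,f(17)=17 ⇒ 18
n=18: 1·18 2·9 3·6 6·3 9·2 18·1  f→[1+2+3+6+9+18]=39
q^19  k|19↦f(k): 1:1 19:19  a_19=20
n=20: 1·20 2·10 4·5 5·4 10·2 20·1  f→[1+2+4+5+10+20]=42
[q^21] f(1)=1,f(3)=3,f(7)=7,f(21)=21 ⇒ 32
d|22:{22,11,2,1}  Σf=22+11+2+1=36
[q^23] f(1)=1,f(23)=23 ⇒ 24
q^24  k|24↦f(k): 24:24 12:12 8:8 6:6 4:4 3:3 2:2 1:1  a_24=60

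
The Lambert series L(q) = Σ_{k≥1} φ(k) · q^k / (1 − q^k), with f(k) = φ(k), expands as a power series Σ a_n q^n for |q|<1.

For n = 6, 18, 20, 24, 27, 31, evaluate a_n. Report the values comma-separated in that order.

d|6:{6,3,2,1}  Σφ=2+2+1+1=6
n=18: 18·1 9·2 6·3 3·6 2·9 1·18  φ→[6+6+2+2+1+1]=18
n=20: 1·20 2·10 4·5 5·4 10·2 20·1  φ→[1+1+2+4+4+8]=20
d|24:{1,2,3,4,6,8,12,24}  Σφ=1+1+2+2+2+4+4+8=24
q^27  k|27↦φ(k): 27:18 9:6 3:2 1:1  a_27=27
d|31:{1,31}  Σφ=1+30=31

6, 18, 20, 24, 27, 31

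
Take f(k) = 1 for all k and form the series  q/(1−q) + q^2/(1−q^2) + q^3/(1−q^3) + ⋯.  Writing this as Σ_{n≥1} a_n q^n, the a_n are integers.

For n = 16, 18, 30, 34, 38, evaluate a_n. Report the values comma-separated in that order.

5, 6, 8, 4, 4

[q^16] f(16)=1,f(8)=1,f(4)=1,f(2)=1,f(1)=1 ⇒ 5
d|18:{1,2,3,6,9,18}  Σf=1+1+1+1+1+1=6
n=30: 30·1 15·2 10·3 6·5 5·6 3·10 2·15 1·30  f→[1+1+1+1+1+1+1+1]=8
d|34:{34,17,2,1}  Σf=1+1+1+1=4
q^38  k|38↦f(k): 38:1 19:1 2:1 1:1  a_38=4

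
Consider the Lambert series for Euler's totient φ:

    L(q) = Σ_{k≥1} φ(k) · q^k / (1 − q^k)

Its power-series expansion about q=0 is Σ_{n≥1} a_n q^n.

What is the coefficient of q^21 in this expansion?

[q^21] φ(21)=12,φ(7)=6,φ(3)=2,φ(1)=1 ⇒ 21

a_21 = 21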